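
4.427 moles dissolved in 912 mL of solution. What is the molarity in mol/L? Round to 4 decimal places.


Convert volume to liters: V_L = V_mL / 1000.
V_L = 912 / 1000 = 0.912 L
M = n / V_L = 4.427 / 0.912
M = 4.85416667 mol/L, rounded to 4 dp:

4.8542 mol/L


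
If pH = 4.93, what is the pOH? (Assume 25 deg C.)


At 25 deg C, pH + pOH = 14.
pOH = 14 - pH = 14 - 4.93
pOH = 9.07:

9.07


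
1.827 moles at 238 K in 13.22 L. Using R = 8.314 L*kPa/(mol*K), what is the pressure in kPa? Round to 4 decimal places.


PV = nRT, solve for P = nRT / V.
nRT = 1.827 * 8.314 * 238 = 3615.1434
P = 3615.1434 / 13.22
P = 273.46016641 kPa, rounded to 4 dp:

273.4602 kPa


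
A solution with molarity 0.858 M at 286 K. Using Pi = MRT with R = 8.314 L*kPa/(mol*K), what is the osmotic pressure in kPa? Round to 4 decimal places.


Osmotic pressure (van't Hoff): Pi = M*R*T.
RT = 8.314 * 286 = 2377.804
Pi = 0.858 * 2377.804
Pi = 2040.155832 kPa, rounded to 4 dp:

2040.1558 kPa


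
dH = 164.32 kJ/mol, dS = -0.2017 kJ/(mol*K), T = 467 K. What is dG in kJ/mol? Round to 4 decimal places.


Gibbs: dG = dH - T*dS (consistent units, dS already in kJ/(mol*K)).
T*dS = 467 * -0.2017 = -94.1939
dG = 164.32 - (-94.1939)
dG = 258.5139 kJ/mol, rounded to 4 dp:

258.5139 kJ/mol


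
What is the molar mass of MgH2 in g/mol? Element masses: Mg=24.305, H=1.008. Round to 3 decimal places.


M = sum(count * atomic_mass) over atoms.
M = 1*24.305 + 2*1.008
M = 24.305 + 2.016
M = 26.321 g/mol, rounded to 3 dp:

26.321 g/mol


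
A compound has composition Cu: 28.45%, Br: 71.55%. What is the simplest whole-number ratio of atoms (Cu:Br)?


Assume 100 g of compound, divide each mass% by atomic mass to get moles, then normalize by the smallest to get a raw atom ratio.
Moles per 100 g: Cu: 28.45/63.546 = 0.4477, Br: 71.55/79.904 = 0.8954
Raw ratio (divide by min = 0.4477): Cu: 1.0, Br: 2.0
Multiply by 1 to clear fractions: Cu: 1.0 ~= 1, Br: 2.0 ~= 2
Reduce by GCD to get the simplest whole-number ratio:

1:2


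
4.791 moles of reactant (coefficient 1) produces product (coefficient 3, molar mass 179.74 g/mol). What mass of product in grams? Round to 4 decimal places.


Use the coefficient ratio to convert reactant moles to product moles, then multiply by the product's molar mass.
moles_P = moles_R * (coeff_P / coeff_R) = 4.791 * (3/1) = 14.373
mass_P = moles_P * M_P = 14.373 * 179.74
mass_P = 2583.40302 g, rounded to 4 dp:

2583.4030 g


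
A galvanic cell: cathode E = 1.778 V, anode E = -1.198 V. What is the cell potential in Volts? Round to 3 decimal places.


Standard cell potential: E_cell = E_cathode - E_anode.
E_cell = 1.778 - (-1.198)
E_cell = 2.976 V, rounded to 3 dp:

2.976 V


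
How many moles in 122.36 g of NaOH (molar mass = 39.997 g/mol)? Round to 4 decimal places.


n = mass / M
n = 122.36 / 39.997
n = 3.05922944 mol, rounded to 4 dp:

3.0592 mol


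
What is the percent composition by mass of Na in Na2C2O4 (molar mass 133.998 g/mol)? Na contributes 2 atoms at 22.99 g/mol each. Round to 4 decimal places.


pct = 100 * (n_elem * M_elem) / M_total
mass_contribution = 2 * 22.99 = 45.98 g/mol
pct = 100 * 45.98 / 133.998
pct = 34.31394498 %, rounded to 4 dp:

34.3139 %


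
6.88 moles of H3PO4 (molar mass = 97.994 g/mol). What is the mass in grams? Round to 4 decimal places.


mass = n * M
mass = 6.88 * 97.994
mass = 674.19872 g, rounded to 4 dp:

674.1987 g


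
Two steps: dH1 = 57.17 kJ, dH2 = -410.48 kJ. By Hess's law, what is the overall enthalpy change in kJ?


Hess's law: enthalpy is a state function, so add the step enthalpies.
dH_total = dH1 + dH2 = 57.17 + (-410.48)
dH_total = -353.31 kJ:

-353.31 kJ


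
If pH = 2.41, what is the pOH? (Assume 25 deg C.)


At 25 deg C, pH + pOH = 14.
pOH = 14 - pH = 14 - 2.41
pOH = 11.59:

11.59


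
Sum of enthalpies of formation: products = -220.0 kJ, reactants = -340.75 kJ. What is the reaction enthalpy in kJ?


dH_rxn = sum(dH_f products) - sum(dH_f reactants)
dH_rxn = -220.0 - (-340.75)
dH_rxn = 120.75 kJ:

120.75 kJ


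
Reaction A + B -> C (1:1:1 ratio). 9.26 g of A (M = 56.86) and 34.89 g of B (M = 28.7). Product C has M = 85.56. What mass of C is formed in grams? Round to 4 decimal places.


Find moles of each reactant; the smaller value is the limiting reagent in a 1:1:1 reaction, so moles_C equals moles of the limiter.
n_A = mass_A / M_A = 9.26 / 56.86 = 0.162856 mol
n_B = mass_B / M_B = 34.89 / 28.7 = 1.215679 mol
Limiting reagent: A (smaller), n_limiting = 0.162856 mol
mass_C = n_limiting * M_C = 0.162856 * 85.56
mass_C = 13.93395936 g, rounded to 4 dp:

13.9340 g


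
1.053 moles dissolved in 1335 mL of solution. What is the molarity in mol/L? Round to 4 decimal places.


Convert volume to liters: V_L = V_mL / 1000.
V_L = 1335 / 1000 = 1.335 L
M = n / V_L = 1.053 / 1.335
M = 0.78876404 mol/L, rounded to 4 dp:

0.7888 mol/L


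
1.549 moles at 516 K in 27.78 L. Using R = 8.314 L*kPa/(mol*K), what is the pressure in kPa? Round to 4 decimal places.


PV = nRT, solve for P = nRT / V.
nRT = 1.549 * 8.314 * 516 = 6645.2472
P = 6645.2472 / 27.78
P = 239.20976242 kPa, rounded to 4 dp:

239.2098 kPa


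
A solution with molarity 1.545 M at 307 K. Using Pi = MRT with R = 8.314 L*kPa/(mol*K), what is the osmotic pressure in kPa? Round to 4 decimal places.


Osmotic pressure (van't Hoff): Pi = M*R*T.
RT = 8.314 * 307 = 2552.398
Pi = 1.545 * 2552.398
Pi = 3943.45491 kPa, rounded to 4 dp:

3943.4549 kPa


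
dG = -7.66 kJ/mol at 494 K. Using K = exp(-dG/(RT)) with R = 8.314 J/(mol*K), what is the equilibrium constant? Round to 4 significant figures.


dG is in kJ/mol; multiply by 1000 to match R in J/(mol*K).
RT = 8.314 * 494 = 4107.116 J/mol
exponent = -dG*1000 / (RT) = -(-7.66*1000) / 4107.116 = 1.86505567
K = exp(1.86505567)
K = 6.4562953, rounded to 4 significant figures:

6.456


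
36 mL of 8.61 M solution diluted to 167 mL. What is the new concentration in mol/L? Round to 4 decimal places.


Dilution: M1*V1 = M2*V2, solve for M2.
M2 = M1*V1 / V2
M2 = 8.61 * 36 / 167
M2 = 309.96 / 167
M2 = 1.8560479 mol/L, rounded to 4 dp:

1.8560 mol/L


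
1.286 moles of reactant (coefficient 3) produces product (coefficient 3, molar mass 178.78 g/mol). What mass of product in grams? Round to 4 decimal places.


Use the coefficient ratio to convert reactant moles to product moles, then multiply by the product's molar mass.
moles_P = moles_R * (coeff_P / coeff_R) = 1.286 * (3/3) = 1.286
mass_P = moles_P * M_P = 1.286 * 178.78
mass_P = 229.91108 g, rounded to 4 dp:

229.9111 g


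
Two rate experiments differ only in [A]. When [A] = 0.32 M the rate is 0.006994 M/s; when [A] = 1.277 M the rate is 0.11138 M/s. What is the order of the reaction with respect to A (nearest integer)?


Rate is proportional to [A]^n, so rate2/rate1 = ([A]2/[A]1)^n. Take logs to solve for n.
rate2/rate1 = 0.11138 / 0.006994 = 15.9251
[A]2/[A]1 = 1.277 / 0.32 = 3.9906
n = ln(15.9251) / ln(3.9906) = 2.0
Nearest integer order:

2


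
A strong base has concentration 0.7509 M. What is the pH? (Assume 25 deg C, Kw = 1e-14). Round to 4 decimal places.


A strong base dissociates completely, so [OH-] equals the given concentration.
pOH = -log10([OH-]) = -log10(0.7509) = 0.124418
pH = 14 - pOH = 14 - 0.124418
pH = 13.875582, rounded to 4 dp:

13.8756


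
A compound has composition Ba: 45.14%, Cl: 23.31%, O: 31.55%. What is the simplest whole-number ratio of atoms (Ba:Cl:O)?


Assume 100 g of compound, divide each mass% by atomic mass to get moles, then normalize by the smallest to get a raw atom ratio.
Moles per 100 g: Ba: 45.14/137.327 = 0.3287, Cl: 23.31/35.453 = 0.6575, O: 31.55/15.999 = 1.972
Raw ratio (divide by min = 0.3287): Ba: 1.0, Cl: 2.0, O: 5.999
Multiply by 1 to clear fractions: Ba: 1.0 ~= 1, Cl: 2.0 ~= 2, O: 5.999 ~= 6
Reduce by GCD to get the simplest whole-number ratio:

1:2:6


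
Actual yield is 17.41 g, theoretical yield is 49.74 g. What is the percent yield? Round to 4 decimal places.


% yield = 100 * actual / theoretical
% yield = 100 * 17.41 / 49.74
% yield = 35.00201045 %, rounded to 4 dp:

35.0020 %


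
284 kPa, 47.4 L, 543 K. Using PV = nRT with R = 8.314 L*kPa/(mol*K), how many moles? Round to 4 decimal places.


PV = nRT, solve for n = PV / (RT).
PV = 284 * 47.4 = 13461.6
RT = 8.314 * 543 = 4514.502
n = 13461.6 / 4514.502
n = 2.98185714 mol, rounded to 4 dp:

2.9819 mol


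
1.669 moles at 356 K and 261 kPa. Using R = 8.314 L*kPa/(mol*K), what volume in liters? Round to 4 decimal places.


PV = nRT, solve for V = nRT / P.
nRT = 1.669 * 8.314 * 356 = 4939.8795
V = 4939.8795 / 261
V = 18.92674138 L, rounded to 4 dp:

18.9267 L


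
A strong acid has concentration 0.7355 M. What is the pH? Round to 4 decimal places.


A strong acid dissociates completely, so [H+] equals the given concentration.
pH = -log10([H+]) = -log10(0.7355)
pH = 0.13341732, rounded to 4 dp:

0.1334


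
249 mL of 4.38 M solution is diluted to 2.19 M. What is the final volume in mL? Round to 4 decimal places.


Dilution: M1*V1 = M2*V2, solve for V2.
V2 = M1*V1 / M2
V2 = 4.38 * 249 / 2.19
V2 = 1090.62 / 2.19
V2 = 498.0 mL, rounded to 4 dp:

498.0000 mL


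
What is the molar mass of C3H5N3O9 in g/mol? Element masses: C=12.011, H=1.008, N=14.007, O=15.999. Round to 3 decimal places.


M = sum(count * atomic_mass) over atoms.
M = 3*12.011 + 5*1.008 + 3*14.007 + 9*15.999
M = 36.033 + 5.04 + 42.021 + 143.991
M = 227.085 g/mol, rounded to 3 dp:

227.085 g/mol


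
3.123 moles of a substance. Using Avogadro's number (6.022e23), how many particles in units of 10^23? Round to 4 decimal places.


N = n * NA, then divide by 1e23 for the requested units.
N / 1e23 = n * 6.022
N / 1e23 = 3.123 * 6.022
N / 1e23 = 18.806706, rounded to 4 dp:

18.8067


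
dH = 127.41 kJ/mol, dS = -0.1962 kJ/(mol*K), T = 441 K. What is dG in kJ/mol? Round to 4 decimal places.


Gibbs: dG = dH - T*dS (consistent units, dS already in kJ/(mol*K)).
T*dS = 441 * -0.1962 = -86.5242
dG = 127.41 - (-86.5242)
dG = 213.9342 kJ/mol, rounded to 4 dp:

213.9342 kJ/mol


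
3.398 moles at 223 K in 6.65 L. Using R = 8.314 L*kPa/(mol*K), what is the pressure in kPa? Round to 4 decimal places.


PV = nRT, solve for P = nRT / V.
nRT = 3.398 * 8.314 * 223 = 6299.9668
P = 6299.9668 / 6.65
P = 947.36342857 kPa, rounded to 4 dp:

947.3634 kPa


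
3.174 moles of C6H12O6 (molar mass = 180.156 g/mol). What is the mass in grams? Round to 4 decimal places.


mass = n * M
mass = 3.174 * 180.156
mass = 571.815144 g, rounded to 4 dp:

571.8151 g


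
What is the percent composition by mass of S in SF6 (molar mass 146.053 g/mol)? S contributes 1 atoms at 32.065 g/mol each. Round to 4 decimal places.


pct = 100 * (n_elem * M_elem) / M_total
mass_contribution = 1 * 32.065 = 32.065 g/mol
pct = 100 * 32.065 / 146.053
pct = 21.95435903 %, rounded to 4 dp:

21.9544 %


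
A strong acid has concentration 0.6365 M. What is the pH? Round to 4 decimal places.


A strong acid dissociates completely, so [H+] equals the given concentration.
pH = -log10([H+]) = -log10(0.6365)
pH = 0.19620159, rounded to 4 dp:

0.1962


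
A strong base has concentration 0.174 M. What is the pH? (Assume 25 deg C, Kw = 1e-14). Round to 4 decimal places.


A strong base dissociates completely, so [OH-] equals the given concentration.
pOH = -log10([OH-]) = -log10(0.174) = 0.759451
pH = 14 - pOH = 14 - 0.759451
pH = 13.240549, rounded to 4 dp:

13.2405


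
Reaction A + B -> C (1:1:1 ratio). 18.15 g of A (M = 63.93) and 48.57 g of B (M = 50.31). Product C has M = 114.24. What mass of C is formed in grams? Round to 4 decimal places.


Find moles of each reactant; the smaller value is the limiting reagent in a 1:1:1 reaction, so moles_C equals moles of the limiter.
n_A = mass_A / M_A = 18.15 / 63.93 = 0.283904 mol
n_B = mass_B / M_B = 48.57 / 50.31 = 0.965414 mol
Limiting reagent: A (smaller), n_limiting = 0.283904 mol
mass_C = n_limiting * M_C = 0.283904 * 114.24
mass_C = 32.43319296 g, rounded to 4 dp:

32.4332 g


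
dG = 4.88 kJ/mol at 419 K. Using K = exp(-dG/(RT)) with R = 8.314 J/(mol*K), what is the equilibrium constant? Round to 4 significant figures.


dG is in kJ/mol; multiply by 1000 to match R in J/(mol*K).
RT = 8.314 * 419 = 3483.566 J/mol
exponent = -dG*1000 / (RT) = -(4.88*1000) / 3483.566 = -1.40086337
K = exp(-1.40086337)
K = 0.24638415, rounded to 4 significant figures:

0.2464


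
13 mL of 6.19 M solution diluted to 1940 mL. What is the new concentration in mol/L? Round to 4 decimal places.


Dilution: M1*V1 = M2*V2, solve for M2.
M2 = M1*V1 / V2
M2 = 6.19 * 13 / 1940
M2 = 80.47 / 1940
M2 = 0.04147938 mol/L, rounded to 4 dp:

0.0415 mol/L


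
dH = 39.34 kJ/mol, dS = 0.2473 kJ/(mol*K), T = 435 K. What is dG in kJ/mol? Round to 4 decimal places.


Gibbs: dG = dH - T*dS (consistent units, dS already in kJ/(mol*K)).
T*dS = 435 * 0.2473 = 107.5755
dG = 39.34 - (107.5755)
dG = -68.2355 kJ/mol, rounded to 4 dp:

-68.2355 kJ/mol


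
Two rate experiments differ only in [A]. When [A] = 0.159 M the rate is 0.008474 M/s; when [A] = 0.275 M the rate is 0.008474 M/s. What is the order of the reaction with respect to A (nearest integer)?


Rate is proportional to [A]^n, so rate2/rate1 = ([A]2/[A]1)^n. Take logs to solve for n.
rate2/rate1 = 0.008474 / 0.008474 = 1.0
[A]2/[A]1 = 0.275 / 0.159 = 1.7296
n = ln(1.0) / ln(1.7296) = 0.0
Nearest integer order:

0


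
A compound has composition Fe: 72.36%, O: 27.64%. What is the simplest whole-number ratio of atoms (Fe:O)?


Assume 100 g of compound, divide each mass% by atomic mass to get moles, then normalize by the smallest to get a raw atom ratio.
Moles per 100 g: Fe: 72.36/55.845 = 1.2957, O: 27.64/15.999 = 1.7276
Raw ratio (divide by min = 1.2957): Fe: 1.0, O: 1.333
Multiply by 3 to clear fractions: Fe: 3.0 ~= 3, O: 4.0 ~= 4
Reduce by GCD to get the simplest whole-number ratio:

3:4


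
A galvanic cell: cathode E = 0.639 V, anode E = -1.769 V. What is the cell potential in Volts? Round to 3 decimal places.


Standard cell potential: E_cell = E_cathode - E_anode.
E_cell = 0.639 - (-1.769)
E_cell = 2.408 V, rounded to 3 dp:

2.408 V


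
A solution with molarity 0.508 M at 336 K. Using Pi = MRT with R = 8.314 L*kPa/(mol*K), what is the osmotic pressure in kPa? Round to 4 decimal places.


Osmotic pressure (van't Hoff): Pi = M*R*T.
RT = 8.314 * 336 = 2793.504
Pi = 0.508 * 2793.504
Pi = 1419.100032 kPa, rounded to 4 dp:

1419.1000 kPa


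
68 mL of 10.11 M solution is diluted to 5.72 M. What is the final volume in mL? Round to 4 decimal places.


Dilution: M1*V1 = M2*V2, solve for V2.
V2 = M1*V1 / M2
V2 = 10.11 * 68 / 5.72
V2 = 687.48 / 5.72
V2 = 120.18881119 mL, rounded to 4 dp:

120.1888 mL


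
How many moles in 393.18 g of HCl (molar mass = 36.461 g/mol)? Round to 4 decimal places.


n = mass / M
n = 393.18 / 36.461
n = 10.78357697 mol, rounded to 4 dp:

10.7836 mol


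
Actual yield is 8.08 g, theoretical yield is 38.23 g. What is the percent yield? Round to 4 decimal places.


% yield = 100 * actual / theoretical
% yield = 100 * 8.08 / 38.23
% yield = 21.13523411 %, rounded to 4 dp:

21.1352 %


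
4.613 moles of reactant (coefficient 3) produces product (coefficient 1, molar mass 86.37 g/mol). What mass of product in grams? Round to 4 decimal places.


Use the coefficient ratio to convert reactant moles to product moles, then multiply by the product's molar mass.
moles_P = moles_R * (coeff_P / coeff_R) = 4.613 * (1/3) = 1.537667
mass_P = moles_P * M_P = 1.537667 * 86.37
mass_P = 132.80829879 g, rounded to 4 dp:

132.8083 g


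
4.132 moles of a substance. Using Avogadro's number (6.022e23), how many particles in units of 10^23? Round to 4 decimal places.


N = n * NA, then divide by 1e23 for the requested units.
N / 1e23 = n * 6.022
N / 1e23 = 4.132 * 6.022
N / 1e23 = 24.882904, rounded to 4 dp:

24.8829


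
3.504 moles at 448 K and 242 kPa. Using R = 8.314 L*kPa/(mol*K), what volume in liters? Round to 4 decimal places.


PV = nRT, solve for V = nRT / P.
nRT = 3.504 * 8.314 * 448 = 13051.2507
V = 13051.2507 / 242
V = 53.93078802 L, rounded to 4 dp:

53.9308 L


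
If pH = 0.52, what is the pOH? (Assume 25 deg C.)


At 25 deg C, pH + pOH = 14.
pOH = 14 - pH = 14 - 0.52
pOH = 13.48:

13.48


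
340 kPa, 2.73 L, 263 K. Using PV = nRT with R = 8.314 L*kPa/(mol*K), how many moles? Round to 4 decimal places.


PV = nRT, solve for n = PV / (RT).
PV = 340 * 2.73 = 928.2
RT = 8.314 * 263 = 2186.582
n = 928.2 / 2186.582
n = 0.42449814 mol, rounded to 4 dp:

0.4245 mol


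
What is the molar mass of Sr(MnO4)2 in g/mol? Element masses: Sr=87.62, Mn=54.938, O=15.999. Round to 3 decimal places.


M = sum(count * atomic_mass) over atoms.
M = 1*87.62 + 2*54.938 + 8*15.999
M = 87.62 + 109.876 + 127.992
M = 325.488 g/mol, rounded to 3 dp:

325.488 g/mol


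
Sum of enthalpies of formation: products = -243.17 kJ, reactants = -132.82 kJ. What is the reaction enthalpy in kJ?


dH_rxn = sum(dH_f products) - sum(dH_f reactants)
dH_rxn = -243.17 - (-132.82)
dH_rxn = -110.35 kJ:

-110.35 kJ


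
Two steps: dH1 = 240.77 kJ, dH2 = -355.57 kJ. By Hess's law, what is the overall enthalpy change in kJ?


Hess's law: enthalpy is a state function, so add the step enthalpies.
dH_total = dH1 + dH2 = 240.77 + (-355.57)
dH_total = -114.8 kJ:

-114.80 kJ


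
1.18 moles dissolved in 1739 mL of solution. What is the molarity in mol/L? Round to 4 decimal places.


Convert volume to liters: V_L = V_mL / 1000.
V_L = 1739 / 1000 = 1.739 L
M = n / V_L = 1.18 / 1.739
M = 0.67855089 mol/L, rounded to 4 dp:

0.6786 mol/L


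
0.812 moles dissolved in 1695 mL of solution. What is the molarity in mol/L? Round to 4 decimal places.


Convert volume to liters: V_L = V_mL / 1000.
V_L = 1695 / 1000 = 1.695 L
M = n / V_L = 0.812 / 1.695
M = 0.47905605 mol/L, rounded to 4 dp:

0.4791 mol/L


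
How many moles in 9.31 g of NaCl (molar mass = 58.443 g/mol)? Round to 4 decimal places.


n = mass / M
n = 9.31 / 58.443
n = 0.15930052 mol, rounded to 4 dp:

0.1593 mol


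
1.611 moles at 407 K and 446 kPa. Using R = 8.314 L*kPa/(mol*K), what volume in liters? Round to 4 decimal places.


PV = nRT, solve for V = nRT / P.
nRT = 1.611 * 8.314 * 407 = 5451.2986
V = 5451.2986 / 446
V = 12.2226426 L, rounded to 4 dp:

12.2226 L


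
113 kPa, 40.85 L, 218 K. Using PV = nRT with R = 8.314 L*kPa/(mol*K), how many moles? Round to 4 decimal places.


PV = nRT, solve for n = PV / (RT).
PV = 113 * 40.85 = 4616.05
RT = 8.314 * 218 = 1812.452
n = 4616.05 / 1812.452
n = 2.54685365 mol, rounded to 4 dp:

2.5469 mol


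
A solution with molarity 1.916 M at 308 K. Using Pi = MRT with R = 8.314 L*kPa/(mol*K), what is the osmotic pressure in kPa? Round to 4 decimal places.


Osmotic pressure (van't Hoff): Pi = M*R*T.
RT = 8.314 * 308 = 2560.712
Pi = 1.916 * 2560.712
Pi = 4906.324192 kPa, rounded to 4 dp:

4906.3242 kPa


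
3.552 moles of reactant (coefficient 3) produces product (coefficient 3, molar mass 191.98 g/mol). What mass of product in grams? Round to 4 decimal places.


Use the coefficient ratio to convert reactant moles to product moles, then multiply by the product's molar mass.
moles_P = moles_R * (coeff_P / coeff_R) = 3.552 * (3/3) = 3.552
mass_P = moles_P * M_P = 3.552 * 191.98
mass_P = 681.91296 g, rounded to 4 dp:

681.9130 g


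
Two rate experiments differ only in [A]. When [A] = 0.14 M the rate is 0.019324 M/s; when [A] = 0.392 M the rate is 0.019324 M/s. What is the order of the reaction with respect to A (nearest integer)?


Rate is proportional to [A]^n, so rate2/rate1 = ([A]2/[A]1)^n. Take logs to solve for n.
rate2/rate1 = 0.019324 / 0.019324 = 1.0
[A]2/[A]1 = 0.392 / 0.14 = 2.8
n = ln(1.0) / ln(2.8) = 0.0
Nearest integer order:

0


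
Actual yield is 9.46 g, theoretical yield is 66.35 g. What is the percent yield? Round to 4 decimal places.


% yield = 100 * actual / theoretical
% yield = 100 * 9.46 / 66.35
% yield = 14.25772419 %, rounded to 4 dp:

14.2577 %


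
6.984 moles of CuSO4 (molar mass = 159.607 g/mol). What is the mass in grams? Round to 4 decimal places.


mass = n * M
mass = 6.984 * 159.607
mass = 1114.695288 g, rounded to 4 dp:

1114.6953 g


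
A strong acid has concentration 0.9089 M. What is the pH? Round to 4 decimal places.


A strong acid dissociates completely, so [H+] equals the given concentration.
pH = -log10([H+]) = -log10(0.9089)
pH = 0.0414839, rounded to 4 dp:

0.0415


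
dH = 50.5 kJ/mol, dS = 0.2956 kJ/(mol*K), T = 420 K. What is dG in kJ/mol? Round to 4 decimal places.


Gibbs: dG = dH - T*dS (consistent units, dS already in kJ/(mol*K)).
T*dS = 420 * 0.2956 = 124.152
dG = 50.5 - (124.152)
dG = -73.652 kJ/mol, rounded to 4 dp:

-73.6520 kJ/mol


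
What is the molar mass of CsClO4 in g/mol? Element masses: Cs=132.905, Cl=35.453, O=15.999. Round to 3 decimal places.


M = sum(count * atomic_mass) over atoms.
M = 1*132.905 + 1*35.453 + 4*15.999
M = 132.905 + 35.453 + 63.996
M = 232.354 g/mol, rounded to 3 dp:

232.354 g/mol


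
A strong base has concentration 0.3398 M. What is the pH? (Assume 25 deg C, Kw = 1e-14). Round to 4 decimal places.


A strong base dissociates completely, so [OH-] equals the given concentration.
pOH = -log10([OH-]) = -log10(0.3398) = 0.468777
pH = 14 - pOH = 14 - 0.468777
pH = 13.531223, rounded to 4 dp:

13.5312


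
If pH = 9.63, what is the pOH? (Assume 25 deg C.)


At 25 deg C, pH + pOH = 14.
pOH = 14 - pH = 14 - 9.63
pOH = 4.37:

4.37


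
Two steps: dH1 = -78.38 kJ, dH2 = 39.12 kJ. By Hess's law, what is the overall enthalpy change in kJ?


Hess's law: enthalpy is a state function, so add the step enthalpies.
dH_total = dH1 + dH2 = -78.38 + (39.12)
dH_total = -39.26 kJ:

-39.26 kJ


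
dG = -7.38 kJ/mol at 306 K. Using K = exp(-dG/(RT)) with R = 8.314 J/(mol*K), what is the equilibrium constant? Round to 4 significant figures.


dG is in kJ/mol; multiply by 1000 to match R in J/(mol*K).
RT = 8.314 * 306 = 2544.084 J/mol
exponent = -dG*1000 / (RT) = -(-7.38*1000) / 2544.084 = 2.90084761
K = exp(2.90084761)
K = 18.189556, rounded to 4 significant figures:

18.19


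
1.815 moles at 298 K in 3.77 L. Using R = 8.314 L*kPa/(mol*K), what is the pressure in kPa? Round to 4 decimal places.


PV = nRT, solve for P = nRT / V.
nRT = 1.815 * 8.314 * 298 = 4496.7932
P = 4496.7932 / 3.77
P = 1192.78334218 kPa, rounded to 4 dp:

1192.7833 kPa


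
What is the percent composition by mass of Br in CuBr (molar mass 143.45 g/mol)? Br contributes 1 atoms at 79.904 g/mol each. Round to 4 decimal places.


pct = 100 * (n_elem * M_elem) / M_total
mass_contribution = 1 * 79.904 = 79.904 g/mol
pct = 100 * 79.904 / 143.45
pct = 55.7016382 %, rounded to 4 dp:

55.7016 %


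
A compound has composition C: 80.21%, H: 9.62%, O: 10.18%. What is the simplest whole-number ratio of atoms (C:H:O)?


Assume 100 g of compound, divide each mass% by atomic mass to get moles, then normalize by the smallest to get a raw atom ratio.
Moles per 100 g: C: 80.21/12.011 = 6.678, H: 9.62/1.008 = 9.5437, O: 10.18/15.999 = 0.6363
Raw ratio (divide by min = 0.6363): C: 10.495, H: 14.999, O: 1.0
Multiply by 2 to clear fractions: C: 20.991 ~= 21, H: 29.998 ~= 30, O: 2.0 ~= 2
Reduce by GCD to get the simplest whole-number ratio:

21:30:2


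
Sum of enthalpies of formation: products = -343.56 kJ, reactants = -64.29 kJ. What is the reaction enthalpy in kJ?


dH_rxn = sum(dH_f products) - sum(dH_f reactants)
dH_rxn = -343.56 - (-64.29)
dH_rxn = -279.27 kJ:

-279.27 kJ


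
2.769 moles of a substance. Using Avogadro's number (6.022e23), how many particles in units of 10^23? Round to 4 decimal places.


N = n * NA, then divide by 1e23 for the requested units.
N / 1e23 = n * 6.022
N / 1e23 = 2.769 * 6.022
N / 1e23 = 16.674918, rounded to 4 dp:

16.6749


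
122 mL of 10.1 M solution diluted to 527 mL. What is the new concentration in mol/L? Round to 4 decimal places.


Dilution: M1*V1 = M2*V2, solve for M2.
M2 = M1*V1 / V2
M2 = 10.1 * 122 / 527
M2 = 1232.2 / 527
M2 = 2.33814042 mol/L, rounded to 4 dp:

2.3381 mol/L


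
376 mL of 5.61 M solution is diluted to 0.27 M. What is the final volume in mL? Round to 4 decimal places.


Dilution: M1*V1 = M2*V2, solve for V2.
V2 = M1*V1 / M2
V2 = 5.61 * 376 / 0.27
V2 = 2109.36 / 0.27
V2 = 7812.44444444 mL, rounded to 4 dp:

7812.4444 mL


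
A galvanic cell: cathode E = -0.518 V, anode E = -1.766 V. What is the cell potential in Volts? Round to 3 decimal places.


Standard cell potential: E_cell = E_cathode - E_anode.
E_cell = -0.518 - (-1.766)
E_cell = 1.248 V, rounded to 3 dp:

1.248 V


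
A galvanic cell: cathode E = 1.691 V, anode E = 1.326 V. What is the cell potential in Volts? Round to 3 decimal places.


Standard cell potential: E_cell = E_cathode - E_anode.
E_cell = 1.691 - (1.326)
E_cell = 0.365 V, rounded to 3 dp:

0.365 V


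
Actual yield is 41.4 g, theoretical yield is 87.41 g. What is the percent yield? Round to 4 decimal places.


% yield = 100 * actual / theoretical
% yield = 100 * 41.4 / 87.41
% yield = 47.36300194 %, rounded to 4 dp:

47.3630 %


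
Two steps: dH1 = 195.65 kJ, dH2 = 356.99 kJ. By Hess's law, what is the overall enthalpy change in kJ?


Hess's law: enthalpy is a state function, so add the step enthalpies.
dH_total = dH1 + dH2 = 195.65 + (356.99)
dH_total = 552.64 kJ:

552.64 kJ


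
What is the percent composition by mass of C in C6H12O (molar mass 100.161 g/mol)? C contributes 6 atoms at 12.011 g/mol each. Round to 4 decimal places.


pct = 100 * (n_elem * M_elem) / M_total
mass_contribution = 6 * 12.011 = 72.066 g/mol
pct = 100 * 72.066 / 100.161
pct = 71.95016024 %, rounded to 4 dp:

71.9502 %


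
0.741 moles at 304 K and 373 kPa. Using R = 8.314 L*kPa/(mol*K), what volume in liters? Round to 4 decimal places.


PV = nRT, solve for V = nRT / P.
nRT = 0.741 * 8.314 * 304 = 1872.8449
V = 1872.8449 / 373
V = 5.0210319 L, rounded to 4 dp:

5.0210 L


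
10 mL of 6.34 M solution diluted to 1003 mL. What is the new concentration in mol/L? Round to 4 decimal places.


Dilution: M1*V1 = M2*V2, solve for M2.
M2 = M1*V1 / V2
M2 = 6.34 * 10 / 1003
M2 = 63.4 / 1003
M2 = 0.06321037 mol/L, rounded to 4 dp:

0.0632 mol/L


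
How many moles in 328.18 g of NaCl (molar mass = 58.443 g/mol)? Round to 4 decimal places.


n = mass / M
n = 328.18 / 58.443
n = 5.61538593 mol, rounded to 4 dp:

5.6154 mol


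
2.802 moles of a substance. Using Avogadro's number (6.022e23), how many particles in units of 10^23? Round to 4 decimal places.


N = n * NA, then divide by 1e23 for the requested units.
N / 1e23 = n * 6.022
N / 1e23 = 2.802 * 6.022
N / 1e23 = 16.873644, rounded to 4 dp:

16.8736


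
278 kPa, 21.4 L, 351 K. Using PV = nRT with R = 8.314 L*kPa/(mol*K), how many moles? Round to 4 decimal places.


PV = nRT, solve for n = PV / (RT).
PV = 278 * 21.4 = 5949.2
RT = 8.314 * 351 = 2918.214
n = 5949.2 / 2918.214
n = 2.03864418 mol, rounded to 4 dp:

2.0386 mol


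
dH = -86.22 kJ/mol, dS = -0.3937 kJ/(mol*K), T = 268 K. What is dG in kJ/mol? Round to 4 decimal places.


Gibbs: dG = dH - T*dS (consistent units, dS already in kJ/(mol*K)).
T*dS = 268 * -0.3937 = -105.5116
dG = -86.22 - (-105.5116)
dG = 19.2916 kJ/mol, rounded to 4 dp:

19.2916 kJ/mol


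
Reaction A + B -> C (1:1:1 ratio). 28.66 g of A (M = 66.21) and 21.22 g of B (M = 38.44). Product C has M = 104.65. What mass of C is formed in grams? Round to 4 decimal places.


Find moles of each reactant; the smaller value is the limiting reagent in a 1:1:1 reaction, so moles_C equals moles of the limiter.
n_A = mass_A / M_A = 28.66 / 66.21 = 0.432865 mol
n_B = mass_B / M_B = 21.22 / 38.44 = 0.552029 mol
Limiting reagent: A (smaller), n_limiting = 0.432865 mol
mass_C = n_limiting * M_C = 0.432865 * 104.65
mass_C = 45.29932225 g, rounded to 4 dp:

45.2993 g


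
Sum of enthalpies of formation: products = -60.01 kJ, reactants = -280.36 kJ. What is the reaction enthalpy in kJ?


dH_rxn = sum(dH_f products) - sum(dH_f reactants)
dH_rxn = -60.01 - (-280.36)
dH_rxn = 220.35 kJ:

220.35 kJ


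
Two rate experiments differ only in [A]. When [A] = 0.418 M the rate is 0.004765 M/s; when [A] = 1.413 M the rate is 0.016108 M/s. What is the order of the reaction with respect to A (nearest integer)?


Rate is proportional to [A]^n, so rate2/rate1 = ([A]2/[A]1)^n. Take logs to solve for n.
rate2/rate1 = 0.016108 / 0.004765 = 3.3805
[A]2/[A]1 = 1.413 / 0.418 = 3.3804
n = ln(3.3805) / ln(3.3804) = 1.0
Nearest integer order:

1


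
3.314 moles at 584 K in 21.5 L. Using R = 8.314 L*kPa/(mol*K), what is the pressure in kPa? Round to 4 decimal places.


PV = nRT, solve for P = nRT / V.
nRT = 3.314 * 8.314 * 584 = 16090.7161
P = 16090.7161 / 21.5
P = 748.4054 kPa, rounded to 4 dp:

748.4054 kPa


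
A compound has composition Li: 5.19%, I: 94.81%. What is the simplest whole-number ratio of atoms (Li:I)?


Assume 100 g of compound, divide each mass% by atomic mass to get moles, then normalize by the smallest to get a raw atom ratio.
Moles per 100 g: Li: 5.19/6.941 = 0.7477, I: 94.81/126.904 = 0.7471
Raw ratio (divide by min = 0.7471): Li: 1.001, I: 1.0
Multiply by 1 to clear fractions: Li: 1.001 ~= 1, I: 1.0 ~= 1
Reduce by GCD to get the simplest whole-number ratio:

1:1


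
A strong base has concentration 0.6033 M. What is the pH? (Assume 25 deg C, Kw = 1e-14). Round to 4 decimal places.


A strong base dissociates completely, so [OH-] equals the given concentration.
pOH = -log10([OH-]) = -log10(0.6033) = 0.219467
pH = 14 - pOH = 14 - 0.219467
pH = 13.780533, rounded to 4 dp:

13.7805


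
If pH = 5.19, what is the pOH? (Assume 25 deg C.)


At 25 deg C, pH + pOH = 14.
pOH = 14 - pH = 14 - 5.19
pOH = 8.81:

8.81


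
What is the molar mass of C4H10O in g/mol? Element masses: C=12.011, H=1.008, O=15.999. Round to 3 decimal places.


M = sum(count * atomic_mass) over atoms.
M = 4*12.011 + 10*1.008 + 1*15.999
M = 48.044 + 10.08 + 15.999
M = 74.123 g/mol, rounded to 3 dp:

74.123 g/mol


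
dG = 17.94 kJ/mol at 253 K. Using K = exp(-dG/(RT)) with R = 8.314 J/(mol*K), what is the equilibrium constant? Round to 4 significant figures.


dG is in kJ/mol; multiply by 1000 to match R in J/(mol*K).
RT = 8.314 * 253 = 2103.442 J/mol
exponent = -dG*1000 / (RT) = -(17.94*1000) / 2103.442 = -8.52887791
K = exp(-8.52887791)
K = 0.00019767666, rounded to 4 significant figures:

0.0001977


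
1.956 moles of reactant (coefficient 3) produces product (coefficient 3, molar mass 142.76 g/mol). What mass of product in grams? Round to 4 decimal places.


Use the coefficient ratio to convert reactant moles to product moles, then multiply by the product's molar mass.
moles_P = moles_R * (coeff_P / coeff_R) = 1.956 * (3/3) = 1.956
mass_P = moles_P * M_P = 1.956 * 142.76
mass_P = 279.23856 g, rounded to 4 dp:

279.2386 g


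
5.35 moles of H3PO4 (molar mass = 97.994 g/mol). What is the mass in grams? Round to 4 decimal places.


mass = n * M
mass = 5.35 * 97.994
mass = 524.2679 g, rounded to 4 dp:

524.2679 g


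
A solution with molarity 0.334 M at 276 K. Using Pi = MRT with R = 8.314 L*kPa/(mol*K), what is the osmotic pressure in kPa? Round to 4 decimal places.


Osmotic pressure (van't Hoff): Pi = M*R*T.
RT = 8.314 * 276 = 2294.664
Pi = 0.334 * 2294.664
Pi = 766.417776 kPa, rounded to 4 dp:

766.4178 kPa


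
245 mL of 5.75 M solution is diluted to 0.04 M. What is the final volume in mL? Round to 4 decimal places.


Dilution: M1*V1 = M2*V2, solve for V2.
V2 = M1*V1 / M2
V2 = 5.75 * 245 / 0.04
V2 = 1408.75 / 0.04
V2 = 35218.75 mL, rounded to 4 dp:

35218.7500 mL


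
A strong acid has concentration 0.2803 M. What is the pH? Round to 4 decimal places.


A strong acid dissociates completely, so [H+] equals the given concentration.
pH = -log10([H+]) = -log10(0.2803)
pH = 0.5523769, rounded to 4 dp:

0.5524


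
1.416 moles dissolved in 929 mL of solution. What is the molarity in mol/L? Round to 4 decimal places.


Convert volume to liters: V_L = V_mL / 1000.
V_L = 929 / 1000 = 0.929 L
M = n / V_L = 1.416 / 0.929
M = 1.52421959 mol/L, rounded to 4 dp:

1.5242 mol/L


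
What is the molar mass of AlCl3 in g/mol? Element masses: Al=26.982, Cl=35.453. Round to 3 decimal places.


M = sum(count * atomic_mass) over atoms.
M = 1*26.982 + 3*35.453
M = 26.982 + 106.359
M = 133.341 g/mol, rounded to 3 dp:

133.341 g/mol


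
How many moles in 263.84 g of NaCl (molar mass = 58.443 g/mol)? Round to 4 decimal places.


n = mass / M
n = 263.84 / 58.443
n = 4.5144842 mol, rounded to 4 dp:

4.5145 mol


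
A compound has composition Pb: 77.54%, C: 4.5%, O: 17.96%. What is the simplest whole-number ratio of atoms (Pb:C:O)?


Assume 100 g of compound, divide each mass% by atomic mass to get moles, then normalize by the smallest to get a raw atom ratio.
Moles per 100 g: Pb: 77.54/207.2 = 0.3742, C: 4.5/12.011 = 0.3747, O: 17.96/15.999 = 1.1226
Raw ratio (divide by min = 0.3742): Pb: 1.0, C: 1.001, O: 3.0
Multiply by 1 to clear fractions: Pb: 1.0 ~= 1, C: 1.001 ~= 1, O: 3.0 ~= 3
Reduce by GCD to get the simplest whole-number ratio:

1:1:3


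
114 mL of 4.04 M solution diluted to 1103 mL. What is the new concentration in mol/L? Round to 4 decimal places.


Dilution: M1*V1 = M2*V2, solve for M2.
M2 = M1*V1 / V2
M2 = 4.04 * 114 / 1103
M2 = 460.56 / 1103
M2 = 0.41755213 mol/L, rounded to 4 dp:

0.4176 mol/L


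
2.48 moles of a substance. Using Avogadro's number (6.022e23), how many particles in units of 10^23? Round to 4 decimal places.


N = n * NA, then divide by 1e23 for the requested units.
N / 1e23 = n * 6.022
N / 1e23 = 2.48 * 6.022
N / 1e23 = 14.93456, rounded to 4 dp:

14.9346


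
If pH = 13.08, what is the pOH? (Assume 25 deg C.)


At 25 deg C, pH + pOH = 14.
pOH = 14 - pH = 14 - 13.08
pOH = 0.92:

0.92


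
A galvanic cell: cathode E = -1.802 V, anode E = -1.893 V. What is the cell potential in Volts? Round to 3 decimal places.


Standard cell potential: E_cell = E_cathode - E_anode.
E_cell = -1.802 - (-1.893)
E_cell = 0.091 V, rounded to 3 dp:

0.091 V


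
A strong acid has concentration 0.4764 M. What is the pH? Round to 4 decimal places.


A strong acid dissociates completely, so [H+] equals the given concentration.
pH = -log10([H+]) = -log10(0.4764)
pH = 0.32202825, rounded to 4 dp:

0.3220


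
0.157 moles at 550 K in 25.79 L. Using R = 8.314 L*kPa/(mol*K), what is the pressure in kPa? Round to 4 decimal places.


PV = nRT, solve for P = nRT / V.
nRT = 0.157 * 8.314 * 550 = 717.9139
P = 717.9139 / 25.79
P = 27.83690965 kPa, rounded to 4 dp:

27.8369 kPa


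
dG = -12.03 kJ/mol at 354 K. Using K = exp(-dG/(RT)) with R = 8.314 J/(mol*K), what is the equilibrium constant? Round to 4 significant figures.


dG is in kJ/mol; multiply by 1000 to match R in J/(mol*K).
RT = 8.314 * 354 = 2943.156 J/mol
exponent = -dG*1000 / (RT) = -(-12.03*1000) / 2943.156 = 4.08744898
K = exp(4.08744898)
K = 59.587688, rounded to 4 significant figures:

59.59


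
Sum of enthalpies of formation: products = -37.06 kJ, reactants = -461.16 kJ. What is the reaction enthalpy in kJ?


dH_rxn = sum(dH_f products) - sum(dH_f reactants)
dH_rxn = -37.06 - (-461.16)
dH_rxn = 424.1 kJ:

424.10 kJ


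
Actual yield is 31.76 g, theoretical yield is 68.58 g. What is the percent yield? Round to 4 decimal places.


% yield = 100 * actual / theoretical
% yield = 100 * 31.76 / 68.58
% yield = 46.31087781 %, rounded to 4 dp:

46.3109 %


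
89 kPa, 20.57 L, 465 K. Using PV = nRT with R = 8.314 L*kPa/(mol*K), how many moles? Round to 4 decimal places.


PV = nRT, solve for n = PV / (RT).
PV = 89 * 20.57 = 1830.73
RT = 8.314 * 465 = 3866.01
n = 1830.73 / 3866.01
n = 0.47354508 mol, rounded to 4 dp:

0.4735 mol


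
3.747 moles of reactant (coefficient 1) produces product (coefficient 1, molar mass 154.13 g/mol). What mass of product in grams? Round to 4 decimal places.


Use the coefficient ratio to convert reactant moles to product moles, then multiply by the product's molar mass.
moles_P = moles_R * (coeff_P / coeff_R) = 3.747 * (1/1) = 3.747
mass_P = moles_P * M_P = 3.747 * 154.13
mass_P = 577.52511 g, rounded to 4 dp:

577.5251 g


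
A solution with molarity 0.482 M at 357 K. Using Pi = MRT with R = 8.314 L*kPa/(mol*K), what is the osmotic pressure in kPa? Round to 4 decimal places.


Osmotic pressure (van't Hoff): Pi = M*R*T.
RT = 8.314 * 357 = 2968.098
Pi = 0.482 * 2968.098
Pi = 1430.623236 kPa, rounded to 4 dp:

1430.6232 kPa


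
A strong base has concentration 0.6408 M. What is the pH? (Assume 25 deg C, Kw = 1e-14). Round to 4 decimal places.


A strong base dissociates completely, so [OH-] equals the given concentration.
pOH = -log10([OH-]) = -log10(0.6408) = 0.193277
pH = 14 - pOH = 14 - 0.193277
pH = 13.806723, rounded to 4 dp:

13.8067


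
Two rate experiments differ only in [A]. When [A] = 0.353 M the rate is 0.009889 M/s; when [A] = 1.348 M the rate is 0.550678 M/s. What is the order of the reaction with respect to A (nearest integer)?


Rate is proportional to [A]^n, so rate2/rate1 = ([A]2/[A]1)^n. Take logs to solve for n.
rate2/rate1 = 0.550678 / 0.009889 = 55.6859
[A]2/[A]1 = 1.348 / 0.353 = 3.8187
n = ln(55.6859) / ln(3.8187) = 3.0
Nearest integer order:

3


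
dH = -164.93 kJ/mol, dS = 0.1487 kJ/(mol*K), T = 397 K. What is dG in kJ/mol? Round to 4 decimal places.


Gibbs: dG = dH - T*dS (consistent units, dS already in kJ/(mol*K)).
T*dS = 397 * 0.1487 = 59.0339
dG = -164.93 - (59.0339)
dG = -223.9639 kJ/mol, rounded to 4 dp:

-223.9639 kJ/mol


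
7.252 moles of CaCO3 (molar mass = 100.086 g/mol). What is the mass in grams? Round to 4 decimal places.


mass = n * M
mass = 7.252 * 100.086
mass = 725.823672 g, rounded to 4 dp:

725.8237 g


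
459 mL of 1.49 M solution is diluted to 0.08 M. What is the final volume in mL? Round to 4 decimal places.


Dilution: M1*V1 = M2*V2, solve for V2.
V2 = M1*V1 / M2
V2 = 1.49 * 459 / 0.08
V2 = 683.91 / 0.08
V2 = 8548.875 mL, rounded to 4 dp:

8548.8750 mL


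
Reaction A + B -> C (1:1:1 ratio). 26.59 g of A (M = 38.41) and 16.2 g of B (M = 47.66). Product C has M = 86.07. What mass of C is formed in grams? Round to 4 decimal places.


Find moles of each reactant; the smaller value is the limiting reagent in a 1:1:1 reaction, so moles_C equals moles of the limiter.
n_A = mass_A / M_A = 26.59 / 38.41 = 0.692268 mol
n_B = mass_B / M_B = 16.2 / 47.66 = 0.339908 mol
Limiting reagent: B (smaller), n_limiting = 0.339908 mol
mass_C = n_limiting * M_C = 0.339908 * 86.07
mass_C = 29.25588156 g, rounded to 4 dp:

29.2559 g


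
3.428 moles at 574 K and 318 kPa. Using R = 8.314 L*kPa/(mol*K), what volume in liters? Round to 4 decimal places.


PV = nRT, solve for V = nRT / P.
nRT = 3.428 * 8.314 * 574 = 16359.225
V = 16359.225 / 318
V = 51.44410377 L, rounded to 4 dp:

51.4441 L


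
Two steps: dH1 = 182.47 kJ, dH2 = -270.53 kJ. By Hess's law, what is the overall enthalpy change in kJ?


Hess's law: enthalpy is a state function, so add the step enthalpies.
dH_total = dH1 + dH2 = 182.47 + (-270.53)
dH_total = -88.06 kJ:

-88.06 kJ


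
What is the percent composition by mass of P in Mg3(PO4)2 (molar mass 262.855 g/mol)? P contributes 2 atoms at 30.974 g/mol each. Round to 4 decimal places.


pct = 100 * (n_elem * M_elem) / M_total
mass_contribution = 2 * 30.974 = 61.948 g/mol
pct = 100 * 61.948 / 262.855
pct = 23.56736604 %, rounded to 4 dp:

23.5674 %


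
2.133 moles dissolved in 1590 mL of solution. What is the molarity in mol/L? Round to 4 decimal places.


Convert volume to liters: V_L = V_mL / 1000.
V_L = 1590 / 1000 = 1.59 L
M = n / V_L = 2.133 / 1.59
M = 1.34150943 mol/L, rounded to 4 dp:

1.3415 mol/L
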